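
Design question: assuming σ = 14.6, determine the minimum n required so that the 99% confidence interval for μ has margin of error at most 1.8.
n ≥ 437

For margin E ≤ 1.8:
n ≥ (z* · σ / E)²
n ≥ (2.576 · 14.6 / 1.8)²
n ≥ 436.57

Minimum n = 437 (rounding up)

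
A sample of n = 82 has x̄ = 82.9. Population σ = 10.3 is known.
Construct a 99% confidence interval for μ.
(79.97, 85.83)

z-interval (σ known):
z* = 2.576 for 99% confidence

Margin of error = z* · σ/√n = 2.576 · 10.3/√82 = 2.93

CI: (82.9 - 2.93, 82.9 + 2.93) = (79.97, 85.83)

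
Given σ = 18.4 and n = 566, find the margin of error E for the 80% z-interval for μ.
Margin of error = 0.99

Margin of error = z* · σ/√n
= 1.282 · 18.4/√566
= 1.282 · 18.4/23.7908
= 0.99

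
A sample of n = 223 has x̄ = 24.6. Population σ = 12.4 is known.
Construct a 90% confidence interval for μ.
(23.23, 25.97)

z-interval (σ known):
z* = 1.645 for 90% confidence

Margin of error = z* · σ/√n = 1.645 · 12.4/√223 = 1.37

CI: (24.6 - 1.37, 24.6 + 1.37) = (23.23, 25.97)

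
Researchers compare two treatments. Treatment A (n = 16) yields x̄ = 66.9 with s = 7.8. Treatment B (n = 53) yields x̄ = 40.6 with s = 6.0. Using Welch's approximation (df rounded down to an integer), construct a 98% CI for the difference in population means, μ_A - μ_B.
(20.95, 31.65)

Difference: x̄₁ - x̄₂ = 26.30
SE = √(s₁²/n₁ + s₂²/n₂) = √(7.8²/16 + 6.0²/53) = 2.1170
df = 20.65 → 20 (Welch–Satterthwaite, rounded down)
t* = 2.528

CI: 26.30 ± 2.528 · 2.1170 = 26.30 ± 5.35 = (20.95, 31.65)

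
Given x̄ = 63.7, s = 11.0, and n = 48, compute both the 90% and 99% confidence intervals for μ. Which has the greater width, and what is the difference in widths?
99% CI is wider by 3.20

df = 47
90% CI: t* = 1.678, (61.04, 66.36), width = 2 · t* · s/√n = 5.33
99% CI: t* = 2.685, (59.44, 67.96), width = 2 · t* · s/√n = 8.53

The 99% CI is wider by 8.53 - 5.33 = 3.20.
Higher confidence requires a wider interval.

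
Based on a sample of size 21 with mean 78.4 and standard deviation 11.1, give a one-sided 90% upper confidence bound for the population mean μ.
μ ≤ 81.61

Upper bound (one-sided):
t* = 1.325 (one-sided for 90%)
Upper bound = x̄ + t* · s/√n = 78.4 + 1.325 · 11.1/√21 = 81.61

We are 90% confident that μ ≤ 81.61.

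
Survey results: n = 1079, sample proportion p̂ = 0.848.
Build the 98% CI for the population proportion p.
(0.823, 0.873)

Proportion CI:
SE = √(p̂(1-p̂)/n) = √(0.848 · 0.152 / 1079) = 0.01093

z* = 2.326
Margin = z* · SE = 2.326 · 0.01093 = 0.0254

CI: 0.848 ± 0.0254 = (0.823, 0.873)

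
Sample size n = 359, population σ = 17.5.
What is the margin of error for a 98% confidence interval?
Margin of error = 2.15

Margin of error = z* · σ/√n
= 2.326 · 17.5/√359
= 2.326 · 17.5/18.9473
= 2.15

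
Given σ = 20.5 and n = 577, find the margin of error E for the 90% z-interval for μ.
Margin of error = 1.40

Margin of error = z* · σ/√n
= 1.645 · 20.5/√577
= 1.645 · 20.5/24.0208
= 1.40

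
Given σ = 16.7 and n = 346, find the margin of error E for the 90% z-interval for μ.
Margin of error = 1.48

Margin of error = z* · σ/√n
= 1.645 · 16.7/√346
= 1.645 · 16.7/18.6011
= 1.48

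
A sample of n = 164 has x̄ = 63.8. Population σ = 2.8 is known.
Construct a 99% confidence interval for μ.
(63.24, 64.36)

z-interval (σ known):
z* = 2.576 for 99% confidence

Margin of error = z* · σ/√n = 2.576 · 2.8/√164 = 0.56

CI: (63.8 - 0.56, 63.8 + 0.56) = (63.24, 64.36)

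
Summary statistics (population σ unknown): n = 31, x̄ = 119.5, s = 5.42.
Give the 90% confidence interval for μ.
(117.85, 121.15)

t-interval (σ unknown):
df = n - 1 = 30
t* = 1.697 for 90% confidence

Margin of error = t* · s/√n = 1.697 · 5.42/√31 = 1.65

CI: (117.85, 121.15)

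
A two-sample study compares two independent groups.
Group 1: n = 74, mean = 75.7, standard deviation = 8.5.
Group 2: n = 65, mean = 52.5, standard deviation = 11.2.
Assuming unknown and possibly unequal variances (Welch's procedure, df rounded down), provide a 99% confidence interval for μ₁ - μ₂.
(18.74, 27.66)

Difference: x̄₁ - x̄₂ = 23.20
SE = √(s₁²/n₁ + s₂²/n₂) = √(8.5²/74 + 11.2²/65) = 1.7048
df = 118.54 → 118 (Welch–Satterthwaite, rounded down)
t* = 2.618

CI: 23.20 ± 2.618 · 1.7048 = 23.20 ± 4.46 = (18.74, 27.66)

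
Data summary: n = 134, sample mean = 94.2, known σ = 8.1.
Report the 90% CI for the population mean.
(93.05, 95.35)

z-interval (σ known):
z* = 1.645 for 90% confidence

Margin of error = z* · σ/√n = 1.645 · 8.1/√134 = 1.15

CI: (94.2 - 1.15, 94.2 + 1.15) = (93.05, 95.35)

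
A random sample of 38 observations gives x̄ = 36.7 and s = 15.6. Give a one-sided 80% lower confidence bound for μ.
μ ≥ 34.55

Lower bound (one-sided):
t* = 0.851 (one-sided for 80%)
Lower bound = x̄ - t* · s/√n = 36.7 - 0.851 · 15.6/√38 = 34.55

We are 80% confident that μ ≥ 34.55.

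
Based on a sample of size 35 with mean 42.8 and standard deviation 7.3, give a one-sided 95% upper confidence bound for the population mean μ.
μ ≤ 44.89

Upper bound (one-sided):
t* = 1.691 (one-sided for 95%)
Upper bound = x̄ + t* · s/√n = 42.8 + 1.691 · 7.3/√35 = 44.89

We are 95% confident that μ ≤ 44.89.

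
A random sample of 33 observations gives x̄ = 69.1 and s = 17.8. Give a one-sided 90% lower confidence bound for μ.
μ ≥ 65.04

Lower bound (one-sided):
t* = 1.309 (one-sided for 90%)
Lower bound = x̄ - t* · s/√n = 69.1 - 1.309 · 17.8/√33 = 65.04

We are 90% confident that μ ≥ 65.04.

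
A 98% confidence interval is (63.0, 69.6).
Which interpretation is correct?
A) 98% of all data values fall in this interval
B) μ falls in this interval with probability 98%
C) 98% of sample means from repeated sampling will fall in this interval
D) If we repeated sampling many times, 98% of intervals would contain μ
D

A) Wrong — a CI is about the parameter μ, not individual data values.
B) Wrong — μ is fixed; the randomness lives in the interval, not in μ.
C) Wrong — coverage applies to intervals containing μ, not to future x̄ values.
D) Correct — this is the frequentist long-run coverage interpretation.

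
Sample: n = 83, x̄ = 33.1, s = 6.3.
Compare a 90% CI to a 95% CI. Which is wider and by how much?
95% CI is wider by 0.45

df = 82
90% CI: t* = 1.664, (31.95, 34.25), width = 2 · t* · s/√n = 2.30
95% CI: t* = 1.989, (31.72, 34.48), width = 2 · t* · s/√n = 2.75

The 95% CI is wider by 2.75 - 2.30 = 0.45.
Higher confidence requires a wider interval.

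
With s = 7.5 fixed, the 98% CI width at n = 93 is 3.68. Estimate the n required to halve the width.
n ≈ 372

CI width ∝ 1/√n
To reduce width by factor 2, need √n to grow by 2 → need 2² = 4 times as many samples.

Current: n = 93, width = 3.68
New: n = 372, width ≈ 1.82

Width reduced by factor of 3.68/1.82 = 2.02.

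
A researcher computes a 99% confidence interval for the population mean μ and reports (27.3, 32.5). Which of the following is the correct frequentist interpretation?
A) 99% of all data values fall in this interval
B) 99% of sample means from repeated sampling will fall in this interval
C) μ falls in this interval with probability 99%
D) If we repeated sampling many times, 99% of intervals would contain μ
D

A) Wrong — a CI is about the parameter μ, not individual data values.
B) Wrong — coverage applies to intervals containing μ, not to future x̄ values.
C) Wrong — μ is fixed; the randomness lives in the interval, not in μ.
D) Correct — this is the frequentist long-run coverage interpretation.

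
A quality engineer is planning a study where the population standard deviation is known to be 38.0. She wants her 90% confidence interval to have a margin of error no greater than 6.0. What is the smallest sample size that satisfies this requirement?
n ≥ 109

For margin E ≤ 6.0:
n ≥ (z* · σ / E)²
n ≥ (1.645 · 38.0 / 6.0)²
n ≥ 108.54

Minimum n = 109 (rounding up)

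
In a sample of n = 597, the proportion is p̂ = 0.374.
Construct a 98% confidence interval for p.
(0.328, 0.420)

Proportion CI:
SE = √(p̂(1-p̂)/n) = √(0.374 · 0.626 / 597) = 0.01980

z* = 2.326
Margin = z* · SE = 2.326 · 0.01980 = 0.0461

CI: 0.374 ± 0.0461 = (0.328, 0.420)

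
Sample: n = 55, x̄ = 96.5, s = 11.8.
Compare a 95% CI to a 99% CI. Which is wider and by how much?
99% CI is wider by 2.12

df = 54
95% CI: t* = 2.005, (93.31, 99.69), width = 2 · t* · s/√n = 6.38
99% CI: t* = 2.670, (92.25, 100.75), width = 2 · t* · s/√n = 8.50

The 99% CI is wider by 8.50 - 6.38 = 2.12.
Higher confidence requires a wider interval.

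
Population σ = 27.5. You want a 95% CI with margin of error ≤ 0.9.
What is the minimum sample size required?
n ≥ 3587

For margin E ≤ 0.9:
n ≥ (z* · σ / E)²
n ≥ (1.960 · 27.5 / 0.9)²
n ≥ 3586.68

Minimum n = 3587 (rounding up)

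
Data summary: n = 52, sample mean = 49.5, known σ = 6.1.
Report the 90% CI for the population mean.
(48.11, 50.89)

z-interval (σ known):
z* = 1.645 for 90% confidence

Margin of error = z* · σ/√n = 1.645 · 6.1/√52 = 1.39

CI: (49.5 - 1.39, 49.5 + 1.39) = (48.11, 50.89)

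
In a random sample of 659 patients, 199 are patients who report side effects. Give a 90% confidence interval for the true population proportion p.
(0.273, 0.331)

Proportion CI:
p̂ = 199/659 = 0.30197
SE = √(p̂(1-p̂)/n) = √(0.30197 · 0.69803 / 659) = 0.01788

z* = 1.645
Margin = z* · SE = 1.645 · 0.01788 = 0.0294

CI: 0.30197 ± 0.0294 = (0.273, 0.331)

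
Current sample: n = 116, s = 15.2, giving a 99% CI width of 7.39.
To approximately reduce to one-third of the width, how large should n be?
n ≈ 1044

CI width ∝ 1/√n
To reduce width by factor 3, need √n to grow by 3 → need 3² = 9 times as many samples.

Current: n = 116, width = 7.39
New: n = 1044, width ≈ 2.43

Width reduced by factor of 7.39/2.43 = 3.04.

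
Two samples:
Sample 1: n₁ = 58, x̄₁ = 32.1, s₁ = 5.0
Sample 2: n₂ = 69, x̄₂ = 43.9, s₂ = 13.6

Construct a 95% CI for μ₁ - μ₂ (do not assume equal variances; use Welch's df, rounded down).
(-15.31, -8.29)

Difference: x̄₁ - x̄₂ = -11.80
SE = √(s₁²/n₁ + s₂²/n₂) = √(5.0²/58 + 13.6²/69) = 1.7640
df = 88.89 → 88 (Welch–Satterthwaite, rounded down)
t* = 1.987

CI: -11.80 ± 1.987 · 1.7640 = -11.80 ± 3.51 = (-15.31, -8.29)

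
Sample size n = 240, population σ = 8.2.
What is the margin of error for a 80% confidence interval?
Margin of error = 0.68

Margin of error = z* · σ/√n
= 1.282 · 8.2/√240
= 1.282 · 8.2/15.4919
= 0.68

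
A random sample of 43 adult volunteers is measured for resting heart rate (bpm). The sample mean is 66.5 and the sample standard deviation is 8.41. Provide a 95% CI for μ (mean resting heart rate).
(63.91, 69.09)

t-interval (σ unknown):
df = n - 1 = 42
t* = 2.018 for 95% confidence

Margin of error = t* · s/√n = 2.018 · 8.41/√43 = 2.59

CI: (63.91, 69.09)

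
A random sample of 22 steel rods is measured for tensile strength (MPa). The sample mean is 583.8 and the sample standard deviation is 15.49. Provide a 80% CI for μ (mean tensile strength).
(579.43, 588.17)

t-interval (σ unknown):
df = n - 1 = 21
t* = 1.323 for 80% confidence

Margin of error = t* · s/√n = 1.323 · 15.49/√22 = 4.37

CI: (579.43, 588.17)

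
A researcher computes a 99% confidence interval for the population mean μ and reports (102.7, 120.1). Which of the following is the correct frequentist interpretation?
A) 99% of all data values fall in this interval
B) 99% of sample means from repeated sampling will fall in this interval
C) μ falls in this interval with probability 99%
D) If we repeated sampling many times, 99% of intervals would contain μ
D

A) Wrong — a CI is about the parameter μ, not individual data values.
B) Wrong — coverage applies to intervals containing μ, not to future x̄ values.
C) Wrong — μ is fixed; the randomness lives in the interval, not in μ.
D) Correct — this is the frequentist long-run coverage interpretation.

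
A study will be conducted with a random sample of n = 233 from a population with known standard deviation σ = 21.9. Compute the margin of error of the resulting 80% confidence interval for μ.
Margin of error = 1.84

Margin of error = z* · σ/√n
= 1.282 · 21.9/√233
= 1.282 · 21.9/15.2643
= 1.84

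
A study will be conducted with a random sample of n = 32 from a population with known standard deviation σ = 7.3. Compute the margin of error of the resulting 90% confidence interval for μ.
Margin of error = 2.12

Margin of error = z* · σ/√n
= 1.645 · 7.3/√32
= 1.645 · 7.3/5.6569
= 2.12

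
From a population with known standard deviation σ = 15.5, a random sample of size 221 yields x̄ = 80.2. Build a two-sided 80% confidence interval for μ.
(78.86, 81.54)

z-interval (σ known):
z* = 1.282 for 80% confidence

Margin of error = z* · σ/√n = 1.282 · 15.5/√221 = 1.34

CI: (80.2 - 1.34, 80.2 + 1.34) = (78.86, 81.54)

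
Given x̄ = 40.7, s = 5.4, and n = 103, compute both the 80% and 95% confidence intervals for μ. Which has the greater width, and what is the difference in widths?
95% CI is wider by 0.74

df = 102
80% CI: t* = 1.290, (40.01, 41.39), width = 2 · t* · s/√n = 1.37
95% CI: t* = 1.983, (39.64, 41.76), width = 2 · t* · s/√n = 2.11

The 95% CI is wider by 2.11 - 1.37 = 0.74.
Higher confidence requires a wider interval.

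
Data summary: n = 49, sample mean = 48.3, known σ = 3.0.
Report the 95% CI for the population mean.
(47.46, 49.14)

z-interval (σ known):
z* = 1.960 for 95% confidence

Margin of error = z* · σ/√n = 1.960 · 3.0/√49 = 0.84

CI: (48.3 - 0.84, 48.3 + 0.84) = (47.46, 49.14)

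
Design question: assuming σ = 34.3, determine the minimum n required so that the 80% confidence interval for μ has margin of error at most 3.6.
n ≥ 150

For margin E ≤ 3.6:
n ≥ (z* · σ / E)²
n ≥ (1.282 · 34.3 / 3.6)²
n ≥ 149.20

Minimum n = 150 (rounding up)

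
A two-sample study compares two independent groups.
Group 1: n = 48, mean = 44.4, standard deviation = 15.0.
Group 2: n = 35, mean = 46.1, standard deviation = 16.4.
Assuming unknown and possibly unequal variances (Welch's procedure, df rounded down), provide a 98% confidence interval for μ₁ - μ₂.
(-10.08, 6.68)

Difference: x̄₁ - x̄₂ = -1.70
SE = √(s₁²/n₁ + s₂²/n₂) = √(15.0²/48 + 16.4²/35) = 3.5174
df = 69.44 → 69 (Welch–Satterthwaite, rounded down)
t* = 2.382

CI: -1.70 ± 2.382 · 3.5174 = -1.70 ± 8.38 = (-10.08, 6.68)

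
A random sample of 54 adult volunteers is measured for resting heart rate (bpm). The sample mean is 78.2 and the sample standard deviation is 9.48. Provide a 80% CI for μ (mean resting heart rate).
(76.53, 79.87)

t-interval (σ unknown):
df = n - 1 = 53
t* = 1.298 for 80% confidence

Margin of error = t* · s/√n = 1.298 · 9.48/√54 = 1.67

CI: (76.53, 79.87)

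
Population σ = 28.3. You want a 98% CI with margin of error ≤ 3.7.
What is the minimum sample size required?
n ≥ 317

For margin E ≤ 3.7:
n ≥ (z* · σ / E)²
n ≥ (2.326 · 28.3 / 3.7)²
n ≥ 316.51

Minimum n = 317 (rounding up)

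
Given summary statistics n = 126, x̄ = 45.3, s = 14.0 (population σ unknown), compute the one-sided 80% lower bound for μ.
μ ≥ 44.25

Lower bound (one-sided):
t* = 0.845 (one-sided for 80%)
Lower bound = x̄ - t* · s/√n = 45.3 - 0.845 · 14.0/√126 = 44.25

We are 80% confident that μ ≥ 44.25.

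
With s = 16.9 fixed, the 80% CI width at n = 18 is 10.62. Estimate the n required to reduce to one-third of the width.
n ≈ 162

CI width ∝ 1/√n
To reduce width by factor 3, need √n to grow by 3 → need 3² = 9 times as many samples.

Current: n = 18, width = 10.62
New: n = 162, width ≈ 3.42

Width reduced by factor of 10.62/3.42 = 3.11.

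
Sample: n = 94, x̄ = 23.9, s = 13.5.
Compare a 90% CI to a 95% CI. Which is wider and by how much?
95% CI is wider by 0.90

df = 93
90% CI: t* = 1.661, (21.59, 26.21), width = 2 · t* · s/√n = 4.63
95% CI: t* = 1.986, (21.13, 26.67), width = 2 · t* · s/√n = 5.53

The 95% CI is wider by 5.53 - 4.63 = 0.90.
Higher confidence requires a wider interval.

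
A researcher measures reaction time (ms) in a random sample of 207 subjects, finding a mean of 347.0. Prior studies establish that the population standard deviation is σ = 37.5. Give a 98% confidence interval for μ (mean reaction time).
(340.94, 353.06)

z-interval (σ known):
z* = 2.326 for 98% confidence

Margin of error = z* · σ/√n = 2.326 · 37.5/√207 = 6.06

CI: (347.0 - 6.06, 347.0 + 6.06) = (340.94, 353.06)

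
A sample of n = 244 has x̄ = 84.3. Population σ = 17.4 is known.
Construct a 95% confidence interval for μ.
(82.12, 86.48)

z-interval (σ known):
z* = 1.960 for 95% confidence

Margin of error = z* · σ/√n = 1.960 · 17.4/√244 = 2.18

CI: (84.3 - 2.18, 84.3 + 2.18) = (82.12, 86.48)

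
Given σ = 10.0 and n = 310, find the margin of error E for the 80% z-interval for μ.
Margin of error = 0.73

Margin of error = z* · σ/√n
= 1.282 · 10.0/√310
= 1.282 · 10.0/17.6068
= 0.73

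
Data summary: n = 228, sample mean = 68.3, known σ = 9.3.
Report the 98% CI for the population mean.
(66.87, 69.73)

z-interval (σ known):
z* = 2.326 for 98% confidence

Margin of error = z* · σ/√n = 2.326 · 9.3/√228 = 1.43

CI: (68.3 - 1.43, 68.3 + 1.43) = (66.87, 69.73)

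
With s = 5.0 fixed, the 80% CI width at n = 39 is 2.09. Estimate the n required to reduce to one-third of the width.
n ≈ 351

CI width ∝ 1/√n
To reduce width by factor 3, need √n to grow by 3 → need 3² = 9 times as many samples.

Current: n = 39, width = 2.09
New: n = 351, width ≈ 0.69

Width reduced by factor of 2.09/0.69 = 3.03.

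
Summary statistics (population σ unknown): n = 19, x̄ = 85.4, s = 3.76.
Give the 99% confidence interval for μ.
(82.92, 87.88)

t-interval (σ unknown):
df = n - 1 = 18
t* = 2.878 for 99% confidence

Margin of error = t* · s/√n = 2.878 · 3.76/√19 = 2.48

CI: (82.92, 87.88)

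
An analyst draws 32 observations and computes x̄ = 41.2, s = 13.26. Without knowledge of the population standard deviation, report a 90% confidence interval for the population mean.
(37.22, 45.18)

t-interval (σ unknown):
df = n - 1 = 31
t* = 1.696 for 90% confidence

Margin of error = t* · s/√n = 1.696 · 13.26/√32 = 3.98

CI: (37.22, 45.18)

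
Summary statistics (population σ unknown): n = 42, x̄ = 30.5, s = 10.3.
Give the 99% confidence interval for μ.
(26.21, 34.79)

t-interval (σ unknown):
df = n - 1 = 41
t* = 2.701 for 99% confidence

Margin of error = t* · s/√n = 2.701 · 10.3/√42 = 4.29

CI: (26.21, 34.79)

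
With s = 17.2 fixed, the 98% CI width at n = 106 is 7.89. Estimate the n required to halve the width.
n ≈ 424

CI width ∝ 1/√n
To reduce width by factor 2, need √n to grow by 2 → need 2² = 4 times as many samples.

Current: n = 106, width = 7.89
New: n = 424, width ≈ 3.90

Width reduced by factor of 7.89/3.90 = 2.02.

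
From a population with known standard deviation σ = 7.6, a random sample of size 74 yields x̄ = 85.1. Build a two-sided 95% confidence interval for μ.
(83.37, 86.83)

z-interval (σ known):
z* = 1.960 for 95% confidence

Margin of error = z* · σ/√n = 1.960 · 7.6/√74 = 1.73

CI: (85.1 - 1.73, 85.1 + 1.73) = (83.37, 86.83)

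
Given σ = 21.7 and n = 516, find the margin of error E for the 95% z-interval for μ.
Margin of error = 1.87

Margin of error = z* · σ/√n
= 1.960 · 21.7/√516
= 1.960 · 21.7/22.7156
= 1.87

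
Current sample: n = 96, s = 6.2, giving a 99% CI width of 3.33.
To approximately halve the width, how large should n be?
n ≈ 384

CI width ∝ 1/√n
To reduce width by factor 2, need √n to grow by 2 → need 2² = 4 times as many samples.

Current: n = 96, width = 3.33
New: n = 384, width ≈ 1.64

Width reduced by factor of 3.33/1.64 = 2.03.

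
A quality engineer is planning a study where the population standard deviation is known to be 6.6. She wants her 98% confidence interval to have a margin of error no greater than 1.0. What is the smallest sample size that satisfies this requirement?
n ≥ 236

For margin E ≤ 1.0:
n ≥ (z* · σ / E)²
n ≥ (2.326 · 6.6 / 1.0)²
n ≥ 235.67

Minimum n = 236 (rounding up)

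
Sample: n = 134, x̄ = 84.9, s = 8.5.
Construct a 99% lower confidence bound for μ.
μ ≥ 83.17

Lower bound (one-sided):
t* = 2.355 (one-sided for 99%)
Lower bound = x̄ - t* · s/√n = 84.9 - 2.355 · 8.5/√134 = 83.17

We are 99% confident that μ ≥ 83.17.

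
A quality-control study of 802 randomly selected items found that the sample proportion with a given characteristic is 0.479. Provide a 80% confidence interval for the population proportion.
(0.456, 0.502)

Proportion CI:
SE = √(p̂(1-p̂)/n) = √(0.479 · 0.521 / 802) = 0.01764

z* = 1.282
Margin = z* · SE = 1.282 · 0.01764 = 0.0226

CI: 0.479 ± 0.0226 = (0.456, 0.502)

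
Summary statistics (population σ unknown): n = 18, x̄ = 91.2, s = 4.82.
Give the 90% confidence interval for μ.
(89.22, 93.18)

t-interval (σ unknown):
df = n - 1 = 17
t* = 1.740 for 90% confidence

Margin of error = t* · s/√n = 1.740 · 4.82/√18 = 1.98

CI: (89.22, 93.18)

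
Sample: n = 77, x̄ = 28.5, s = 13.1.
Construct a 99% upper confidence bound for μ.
μ ≤ 32.05

Upper bound (one-sided):
t* = 2.376 (one-sided for 99%)
Upper bound = x̄ + t* · s/√n = 28.5 + 2.376 · 13.1/√77 = 32.05

We are 99% confident that μ ≤ 32.05.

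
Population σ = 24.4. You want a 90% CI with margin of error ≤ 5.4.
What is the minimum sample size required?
n ≥ 56

For margin E ≤ 5.4:
n ≥ (z* · σ / E)²
n ≥ (1.645 · 24.4 / 5.4)²
n ≥ 55.25

Minimum n = 56 (rounding up)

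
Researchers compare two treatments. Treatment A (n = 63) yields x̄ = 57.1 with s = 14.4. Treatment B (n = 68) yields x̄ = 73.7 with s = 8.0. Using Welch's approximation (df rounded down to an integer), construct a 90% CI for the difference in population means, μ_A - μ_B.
(-20.02, -13.18)

Difference: x̄₁ - x̄₂ = -16.60
SE = √(s₁²/n₁ + s₂²/n₂) = √(14.4²/63 + 8.0²/68) = 2.0573
df = 95.32 → 95 (Welch–Satterthwaite, rounded down)
t* = 1.661

CI: -16.60 ± 1.661 · 2.0573 = -16.60 ± 3.42 = (-20.02, -13.18)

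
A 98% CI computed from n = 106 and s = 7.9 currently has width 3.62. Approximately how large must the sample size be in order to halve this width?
n ≈ 424

CI width ∝ 1/√n
To reduce width by factor 2, need √n to grow by 2 → need 2² = 4 times as many samples.

Current: n = 106, width = 3.62
New: n = 424, width ≈ 1.79

Width reduced by factor of 3.62/1.79 = 2.02.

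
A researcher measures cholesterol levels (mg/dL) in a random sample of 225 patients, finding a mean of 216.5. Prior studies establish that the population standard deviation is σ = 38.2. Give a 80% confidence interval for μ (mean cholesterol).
(213.24, 219.76)

z-interval (σ known):
z* = 1.282 for 80% confidence

Margin of error = z* · σ/√n = 1.282 · 38.2/√225 = 3.26

CI: (216.5 - 3.26, 216.5 + 3.26) = (213.24, 219.76)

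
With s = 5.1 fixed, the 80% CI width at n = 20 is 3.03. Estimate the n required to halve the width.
n ≈ 80

CI width ∝ 1/√n
To reduce width by factor 2, need √n to grow by 2 → need 2² = 4 times as many samples.

Current: n = 20, width = 3.03
New: n = 80, width ≈ 1.47

Width reduced by factor of 3.03/1.47 = 2.06.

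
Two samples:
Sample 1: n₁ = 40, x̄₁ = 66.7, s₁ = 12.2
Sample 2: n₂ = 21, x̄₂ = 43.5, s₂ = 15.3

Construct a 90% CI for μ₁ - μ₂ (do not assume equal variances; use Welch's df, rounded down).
(16.68, 29.72)

Difference: x̄₁ - x̄₂ = 23.20
SE = √(s₁²/n₁ + s₂²/n₂) = √(12.2²/40 + 15.3²/21) = 3.8559
df = 33.66 → 33 (Welch–Satterthwaite, rounded down)
t* = 1.692

CI: 23.20 ± 1.692 · 3.8559 = 23.20 ± 6.52 = (16.68, 29.72)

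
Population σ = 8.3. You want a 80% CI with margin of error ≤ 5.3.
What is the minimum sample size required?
n ≥ 5

For margin E ≤ 5.3:
n ≥ (z* · σ / E)²
n ≥ (1.282 · 8.3 / 5.3)²
n ≥ 4.03

Minimum n = 5 (rounding up)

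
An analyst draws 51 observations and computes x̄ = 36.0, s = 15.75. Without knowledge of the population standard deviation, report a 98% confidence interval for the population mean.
(30.70, 41.30)

t-interval (σ unknown):
df = n - 1 = 50
t* = 2.403 for 98% confidence

Margin of error = t* · s/√n = 2.403 · 15.75/√51 = 5.30

CI: (30.70, 41.30)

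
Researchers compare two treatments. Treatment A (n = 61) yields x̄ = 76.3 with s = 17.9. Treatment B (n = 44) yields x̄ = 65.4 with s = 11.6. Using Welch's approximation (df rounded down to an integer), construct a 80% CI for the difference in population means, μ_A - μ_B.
(7.18, 14.62)

Difference: x̄₁ - x̄₂ = 10.90
SE = √(s₁²/n₁ + s₂²/n₂) = √(17.9²/61 + 11.6²/44) = 2.8828
df = 101.97 → 101 (Welch–Satterthwaite, rounded down)
t* = 1.290

CI: 10.90 ± 1.290 · 2.8828 = 10.90 ± 3.72 = (7.18, 14.62)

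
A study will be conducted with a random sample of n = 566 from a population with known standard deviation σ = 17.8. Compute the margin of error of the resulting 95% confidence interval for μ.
Margin of error = 1.47

Margin of error = z* · σ/√n
= 1.960 · 17.8/√566
= 1.960 · 17.8/23.7908
= 1.47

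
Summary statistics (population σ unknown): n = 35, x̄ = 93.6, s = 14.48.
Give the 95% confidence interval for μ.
(88.63, 98.57)

t-interval (σ unknown):
df = n - 1 = 34
t* = 2.032 for 95% confidence

Margin of error = t* · s/√n = 2.032 · 14.48/√35 = 4.97

CI: (88.63, 98.57)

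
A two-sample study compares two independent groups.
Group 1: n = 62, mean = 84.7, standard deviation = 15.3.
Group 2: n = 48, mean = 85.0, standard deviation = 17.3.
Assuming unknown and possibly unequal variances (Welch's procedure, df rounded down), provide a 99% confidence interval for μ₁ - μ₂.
(-8.62, 8.02)

Difference: x̄₁ - x̄₂ = -0.30
SE = √(s₁²/n₁ + s₂²/n₂) = √(15.3²/62 + 17.3²/48) = 3.1640
df = 94.47 → 94 (Welch–Satterthwaite, rounded down)
t* = 2.629

CI: -0.30 ± 2.629 · 3.1640 = -0.30 ± 8.32 = (-8.62, 8.02)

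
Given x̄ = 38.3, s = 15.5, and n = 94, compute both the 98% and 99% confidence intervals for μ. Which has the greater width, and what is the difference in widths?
99% CI is wider by 0.84

df = 93
98% CI: t* = 2.367, (34.52, 42.08), width = 2 · t* · s/√n = 7.57
99% CI: t* = 2.630, (34.10, 42.50), width = 2 · t* · s/√n = 8.41

The 99% CI is wider by 8.41 - 7.57 = 0.84.
Higher confidence requires a wider interval.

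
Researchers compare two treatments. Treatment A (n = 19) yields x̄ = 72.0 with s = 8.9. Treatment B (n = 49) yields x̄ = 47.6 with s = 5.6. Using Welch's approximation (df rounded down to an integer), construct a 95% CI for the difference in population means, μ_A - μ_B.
(19.86, 28.94)

Difference: x̄₁ - x̄₂ = 24.40
SE = √(s₁²/n₁ + s₂²/n₂) = √(8.9²/19 + 5.6²/49) = 2.1929
df = 23.74 → 23 (Welch–Satterthwaite, rounded down)
t* = 2.069

CI: 24.40 ± 2.069 · 2.1929 = 24.40 ± 4.54 = (19.86, 28.94)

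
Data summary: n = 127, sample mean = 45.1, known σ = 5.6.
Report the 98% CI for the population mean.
(43.94, 46.26)

z-interval (σ known):
z* = 2.326 for 98% confidence

Margin of error = z* · σ/√n = 2.326 · 5.6/√127 = 1.16

CI: (45.1 - 1.16, 45.1 + 1.16) = (43.94, 46.26)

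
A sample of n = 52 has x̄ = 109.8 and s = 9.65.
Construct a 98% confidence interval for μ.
(106.59, 113.01)

t-interval (σ unknown):
df = n - 1 = 51
t* = 2.402 for 98% confidence

Margin of error = t* · s/√n = 2.402 · 9.65/√52 = 3.21

CI: (106.59, 113.01)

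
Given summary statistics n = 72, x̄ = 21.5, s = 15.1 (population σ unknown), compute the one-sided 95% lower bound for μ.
μ ≥ 18.53

Lower bound (one-sided):
t* = 1.667 (one-sided for 95%)
Lower bound = x̄ - t* · s/√n = 21.5 - 1.667 · 15.1/√72 = 18.53

We are 95% confident that μ ≥ 18.53.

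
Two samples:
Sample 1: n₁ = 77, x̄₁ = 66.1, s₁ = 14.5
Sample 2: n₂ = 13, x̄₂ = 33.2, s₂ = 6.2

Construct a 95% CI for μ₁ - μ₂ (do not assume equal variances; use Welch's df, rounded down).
(28.08, 37.72)

Difference: x̄₁ - x̄₂ = 32.90
SE = √(s₁²/n₁ + s₂²/n₂) = √(14.5²/77 + 6.2²/13) = 2.3848
df = 39.13 → 39 (Welch–Satterthwaite, rounded down)
t* = 2.023

CI: 32.90 ± 2.023 · 2.3848 = 32.90 ± 4.82 = (28.08, 37.72)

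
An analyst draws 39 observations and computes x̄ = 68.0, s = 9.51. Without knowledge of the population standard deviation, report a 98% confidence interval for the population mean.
(64.30, 71.70)

t-interval (σ unknown):
df = n - 1 = 38
t* = 2.429 for 98% confidence

Margin of error = t* · s/√n = 2.429 · 9.51/√39 = 3.70

CI: (64.30, 71.70)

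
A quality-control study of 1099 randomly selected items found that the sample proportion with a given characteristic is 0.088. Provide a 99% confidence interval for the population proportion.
(0.066, 0.110)

Proportion CI:
SE = √(p̂(1-p̂)/n) = √(0.088 · 0.912 / 1099) = 0.00855

z* = 2.576
Margin = z* · SE = 2.576 · 0.00855 = 0.0220

CI: 0.088 ± 0.0220 = (0.066, 0.110)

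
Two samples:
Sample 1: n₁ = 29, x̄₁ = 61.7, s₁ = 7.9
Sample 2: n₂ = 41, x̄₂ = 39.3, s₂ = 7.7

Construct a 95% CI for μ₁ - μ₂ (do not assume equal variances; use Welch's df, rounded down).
(18.60, 26.20)

Difference: x̄₁ - x̄₂ = 22.40
SE = √(s₁²/n₁ + s₂²/n₂) = √(7.9²/29 + 7.7²/41) = 1.8969
df = 59.47 → 59 (Welch–Satterthwaite, rounded down)
t* = 2.001

CI: 22.40 ± 2.001 · 1.8969 = 22.40 ± 3.80 = (18.60, 26.20)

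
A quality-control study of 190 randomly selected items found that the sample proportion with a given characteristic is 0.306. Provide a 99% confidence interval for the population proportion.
(0.220, 0.392)

Proportion CI:
SE = √(p̂(1-p̂)/n) = √(0.306 · 0.694 / 190) = 0.03343

z* = 2.576
Margin = z* · SE = 2.576 · 0.03343 = 0.0861

CI: 0.306 ± 0.0861 = (0.220, 0.392)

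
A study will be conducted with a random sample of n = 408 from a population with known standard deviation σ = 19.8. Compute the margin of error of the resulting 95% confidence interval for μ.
Margin of error = 1.92

Margin of error = z* · σ/√n
= 1.960 · 19.8/√408
= 1.960 · 19.8/20.1990
= 1.92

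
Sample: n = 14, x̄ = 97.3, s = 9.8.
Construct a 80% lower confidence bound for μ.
μ ≥ 95.02

Lower bound (one-sided):
t* = 0.870 (one-sided for 80%)
Lower bound = x̄ - t* · s/√n = 97.3 - 0.870 · 9.8/√14 = 95.02

We are 80% confident that μ ≥ 95.02.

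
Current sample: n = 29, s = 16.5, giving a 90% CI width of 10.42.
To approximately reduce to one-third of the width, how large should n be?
n ≈ 261

CI width ∝ 1/√n
To reduce width by factor 3, need √n to grow by 3 → need 3² = 9 times as many samples.

Current: n = 29, width = 10.42
New: n = 261, width ≈ 3.37

Width reduced by factor of 10.42/3.37 = 3.09.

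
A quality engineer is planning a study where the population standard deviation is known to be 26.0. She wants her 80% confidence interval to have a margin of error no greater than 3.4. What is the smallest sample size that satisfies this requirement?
n ≥ 97

For margin E ≤ 3.4:
n ≥ (z* · σ / E)²
n ≥ (1.282 · 26.0 / 3.4)²
n ≥ 96.11

Minimum n = 97 (rounding up)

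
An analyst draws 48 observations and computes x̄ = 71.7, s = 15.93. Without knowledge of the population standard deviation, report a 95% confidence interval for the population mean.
(67.07, 76.33)

t-interval (σ unknown):
df = n - 1 = 47
t* = 2.012 for 95% confidence

Margin of error = t* · s/√n = 2.012 · 15.93/√48 = 4.63

CI: (67.07, 76.33)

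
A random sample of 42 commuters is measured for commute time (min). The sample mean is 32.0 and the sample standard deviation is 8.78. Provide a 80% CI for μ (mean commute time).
(30.23, 33.77)

t-interval (σ unknown):
df = n - 1 = 41
t* = 1.303 for 80% confidence

Margin of error = t* · s/√n = 1.303 · 8.78/√42 = 1.77

CI: (30.23, 33.77)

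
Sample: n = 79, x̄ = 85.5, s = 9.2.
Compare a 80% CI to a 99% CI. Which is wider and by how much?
99% CI is wider by 2.80

df = 78
80% CI: t* = 1.292, (84.16, 86.84), width = 2 · t* · s/√n = 2.67
99% CI: t* = 2.640, (82.77, 88.23), width = 2 · t* · s/√n = 5.47

The 99% CI is wider by 5.47 - 2.67 = 2.80.
Higher confidence requires a wider interval.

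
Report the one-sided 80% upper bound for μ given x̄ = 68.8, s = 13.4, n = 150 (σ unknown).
μ ≤ 69.72

Upper bound (one-sided):
t* = 0.844 (one-sided for 80%)
Upper bound = x̄ + t* · s/√n = 68.8 + 0.844 · 13.4/√150 = 69.72

We are 80% confident that μ ≤ 69.72.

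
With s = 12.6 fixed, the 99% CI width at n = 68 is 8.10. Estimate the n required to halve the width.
n ≈ 272

CI width ∝ 1/√n
To reduce width by factor 2, need √n to grow by 2 → need 2² = 4 times as many samples.

Current: n = 68, width = 8.10
New: n = 272, width ≈ 3.96

Width reduced by factor of 8.10/3.96 = 2.05.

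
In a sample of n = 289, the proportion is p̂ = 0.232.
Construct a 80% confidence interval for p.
(0.200, 0.264)

Proportion CI:
SE = √(p̂(1-p̂)/n) = √(0.232 · 0.768 / 289) = 0.02483

z* = 1.282
Margin = z* · SE = 1.282 · 0.02483 = 0.0318

CI: 0.232 ± 0.0318 = (0.200, 0.264)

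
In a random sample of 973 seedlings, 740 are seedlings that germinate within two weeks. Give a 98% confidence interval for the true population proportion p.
(0.729, 0.792)

Proportion CI:
p̂ = 740/973 = 0.76053
SE = √(p̂(1-p̂)/n) = √(0.76053 · 0.23947 / 973) = 0.01368

z* = 2.326
Margin = z* · SE = 2.326 · 0.01368 = 0.0318

CI: 0.76053 ± 0.0318 = (0.729, 0.792)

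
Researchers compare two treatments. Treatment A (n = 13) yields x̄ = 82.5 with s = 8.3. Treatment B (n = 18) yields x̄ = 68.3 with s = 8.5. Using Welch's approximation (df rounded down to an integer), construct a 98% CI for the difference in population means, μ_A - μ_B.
(6.63, 21.77)

Difference: x̄₁ - x̄₂ = 14.20
SE = √(s₁²/n₁ + s₂²/n₂) = √(8.3²/13 + 8.5²/18) = 3.0517
df = 26.38 → 26 (Welch–Satterthwaite, rounded down)
t* = 2.479

CI: 14.20 ± 2.479 · 3.0517 = 14.20 ± 7.57 = (6.63, 21.77)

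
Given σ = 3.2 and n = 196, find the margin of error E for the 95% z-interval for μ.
Margin of error = 0.45

Margin of error = z* · σ/√n
= 1.960 · 3.2/√196
= 1.960 · 3.2/14.0000
= 0.45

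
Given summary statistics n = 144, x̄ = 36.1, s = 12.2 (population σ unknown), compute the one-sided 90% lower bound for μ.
μ ≥ 34.79

Lower bound (one-sided):
t* = 1.287 (one-sided for 90%)
Lower bound = x̄ - t* · s/√n = 36.1 - 1.287 · 12.2/√144 = 34.79

We are 90% confident that μ ≥ 34.79.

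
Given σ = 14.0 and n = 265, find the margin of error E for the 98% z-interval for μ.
Margin of error = 2.00

Margin of error = z* · σ/√n
= 2.326 · 14.0/√265
= 2.326 · 14.0/16.2788
= 2.00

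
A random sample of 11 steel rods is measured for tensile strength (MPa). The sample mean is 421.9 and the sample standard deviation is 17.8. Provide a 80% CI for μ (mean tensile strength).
(414.54, 429.26)

t-interval (σ unknown):
df = n - 1 = 10
t* = 1.372 for 80% confidence

Margin of error = t* · s/√n = 1.372 · 17.8/√11 = 7.36

CI: (414.54, 429.26)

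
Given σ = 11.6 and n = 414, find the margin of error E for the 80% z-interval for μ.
Margin of error = 0.73

Margin of error = z* · σ/√n
= 1.282 · 11.6/√414
= 1.282 · 11.6/20.3470
= 0.73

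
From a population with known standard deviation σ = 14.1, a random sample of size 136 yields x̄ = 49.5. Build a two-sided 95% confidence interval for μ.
(47.13, 51.87)

z-interval (σ known):
z* = 1.960 for 95% confidence

Margin of error = z* · σ/√n = 1.960 · 14.1/√136 = 2.37

CI: (49.5 - 2.37, 49.5 + 2.37) = (47.13, 51.87)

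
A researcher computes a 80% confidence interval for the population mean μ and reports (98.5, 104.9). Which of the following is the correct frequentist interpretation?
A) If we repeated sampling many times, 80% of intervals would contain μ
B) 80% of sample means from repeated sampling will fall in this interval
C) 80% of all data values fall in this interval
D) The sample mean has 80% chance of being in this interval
A

A) Correct — this is the frequentist long-run coverage interpretation.
B) Wrong — coverage applies to intervals containing μ, not to future x̄ values.
C) Wrong — a CI is about the parameter μ, not individual data values.
D) Wrong — x̄ is observed and sits in the interval by construction.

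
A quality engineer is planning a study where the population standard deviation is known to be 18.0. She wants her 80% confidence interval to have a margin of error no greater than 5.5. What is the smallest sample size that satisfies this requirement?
n ≥ 18

For margin E ≤ 5.5:
n ≥ (z* · σ / E)²
n ≥ (1.282 · 18.0 / 5.5)²
n ≥ 17.60

Minimum n = 18 (rounding up)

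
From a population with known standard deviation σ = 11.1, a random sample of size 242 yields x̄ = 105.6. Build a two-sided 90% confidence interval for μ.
(104.43, 106.77)

z-interval (σ known):
z* = 1.645 for 90% confidence

Margin of error = z* · σ/√n = 1.645 · 11.1/√242 = 1.17

CI: (105.6 - 1.17, 105.6 + 1.17) = (104.43, 106.77)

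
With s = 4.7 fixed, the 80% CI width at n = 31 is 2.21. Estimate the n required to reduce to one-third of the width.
n ≈ 279

CI width ∝ 1/√n
To reduce width by factor 3, need √n to grow by 3 → need 3² = 9 times as many samples.

Current: n = 31, width = 2.21
New: n = 279, width ≈ 0.72

Width reduced by factor of 2.21/0.72 = 3.07.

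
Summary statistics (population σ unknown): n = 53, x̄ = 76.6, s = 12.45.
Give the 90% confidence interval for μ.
(73.74, 79.46)

t-interval (σ unknown):
df = n - 1 = 52
t* = 1.675 for 90% confidence

Margin of error = t* · s/√n = 1.675 · 12.45/√53 = 2.86

CI: (73.74, 79.46)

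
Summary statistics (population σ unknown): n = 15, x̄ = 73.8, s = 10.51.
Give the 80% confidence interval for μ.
(70.15, 77.45)

t-interval (σ unknown):
df = n - 1 = 14
t* = 1.345 for 80% confidence

Margin of error = t* · s/√n = 1.345 · 10.51/√15 = 3.65

CI: (70.15, 77.45)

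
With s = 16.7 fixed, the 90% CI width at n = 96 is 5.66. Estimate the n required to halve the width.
n ≈ 384

CI width ∝ 1/√n
To reduce width by factor 2, need √n to grow by 2 → need 2² = 4 times as many samples.

Current: n = 96, width = 5.66
New: n = 384, width ≈ 2.81

Width reduced by factor of 5.66/2.81 = 2.01.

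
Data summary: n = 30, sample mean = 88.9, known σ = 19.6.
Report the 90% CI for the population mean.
(83.01, 94.79)

z-interval (σ known):
z* = 1.645 for 90% confidence

Margin of error = z* · σ/√n = 1.645 · 19.6/√30 = 5.89

CI: (88.9 - 5.89, 88.9 + 5.89) = (83.01, 94.79)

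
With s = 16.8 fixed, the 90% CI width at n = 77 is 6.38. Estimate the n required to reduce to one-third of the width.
n ≈ 693

CI width ∝ 1/√n
To reduce width by factor 3, need √n to grow by 3 → need 3² = 9 times as many samples.

Current: n = 77, width = 6.38
New: n = 693, width ≈ 2.10

Width reduced by factor of 6.38/2.10 = 3.04.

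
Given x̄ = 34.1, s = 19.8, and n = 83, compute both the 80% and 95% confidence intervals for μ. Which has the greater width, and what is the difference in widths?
95% CI is wider by 3.03

df = 82
80% CI: t* = 1.292, (31.29, 36.91), width = 2 · t* · s/√n = 5.62
95% CI: t* = 1.989, (29.78, 38.42), width = 2 · t* · s/√n = 8.65

The 95% CI is wider by 8.65 - 5.62 = 3.03.
Higher confidence requires a wider interval.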